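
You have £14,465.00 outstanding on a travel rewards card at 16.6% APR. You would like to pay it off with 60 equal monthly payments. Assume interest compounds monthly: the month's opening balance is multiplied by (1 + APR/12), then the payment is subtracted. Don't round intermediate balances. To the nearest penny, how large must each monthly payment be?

Monthly rate r = 16.6%/12 = 1.38333% = 0.0138333.
Level-payment amortization: P = B₀·r / (1 − (1+r)^(−n)) = 14465.00·0.0138333 / (1 − 1.01383^(−60)).
Denominator 1 − (1+r)^(−60) = 0.561463208.
P = 200.099 / 0.561463208 ≈ 356.39.

£356.39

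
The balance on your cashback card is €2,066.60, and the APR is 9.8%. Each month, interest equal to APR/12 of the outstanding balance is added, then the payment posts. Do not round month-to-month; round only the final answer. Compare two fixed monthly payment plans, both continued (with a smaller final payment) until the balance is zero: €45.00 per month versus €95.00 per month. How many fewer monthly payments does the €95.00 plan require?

Monthly rate r = 9.8%/12 = 0.816667% = 0.00816667.
At €45.00/mo: n = ⌈−ln(1 − rB₀/P)/ln(1+r)⌉ = 58 payments (last €35.85); total interest = total paid − €2,066.60 = €534.25.
At €95.00/mo: 25 payments (last €4.59); total interest €217.99.
Payments saved = 58 − 25 = 33.

33 fewer payments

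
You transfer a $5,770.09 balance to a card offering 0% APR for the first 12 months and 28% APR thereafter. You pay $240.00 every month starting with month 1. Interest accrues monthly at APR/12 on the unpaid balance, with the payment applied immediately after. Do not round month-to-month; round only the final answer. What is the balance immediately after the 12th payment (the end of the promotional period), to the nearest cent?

$2,890.09

Promo months 1–12 at r₀ = 0%/12 = 0; months 13+ at r₁ = 28%/12 = 0.0233333.
After month 12 (no interest yet): B = $5,770.09 − 12·$240.00 = $2,890.09.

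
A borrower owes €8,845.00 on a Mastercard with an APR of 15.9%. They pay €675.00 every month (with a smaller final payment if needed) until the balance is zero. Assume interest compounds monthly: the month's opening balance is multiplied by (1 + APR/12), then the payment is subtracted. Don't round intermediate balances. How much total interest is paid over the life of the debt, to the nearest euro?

€936

Monthly rate r = 15.9%/12 = 1.325% = 0.01325.
Payoff takes n = ⌈−ln(1 − rB₀/P)/ln(1+r)⌉ = ⌈14.488⌉ = 15 payments; the last is €330.52.
Total paid = 14·€675.00 + €330.52 = €9,780.52.
Total interest = total paid − principal = €9,780.52 − €8,845.00 = €935.52.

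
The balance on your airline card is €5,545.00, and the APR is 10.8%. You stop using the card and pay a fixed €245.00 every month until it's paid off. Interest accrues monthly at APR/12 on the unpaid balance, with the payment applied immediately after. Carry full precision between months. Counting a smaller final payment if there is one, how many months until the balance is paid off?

Monthly rate r = 10.8%/12 = 0.9% = 0.009.
Recurrence: B ← B·(1+r) − €245.00.
Month 1: interest €49.91; balance after payment €5,349.90.
Month 2: interest €48.15; balance after payment €5,153.05.
Closed form: n = −ln(1 − rB₀/P)/ln(1+r) = −ln(0.79631)/ln(1.009) ≈ 25.422, so the balance reaches zero during payment 26.

26 payments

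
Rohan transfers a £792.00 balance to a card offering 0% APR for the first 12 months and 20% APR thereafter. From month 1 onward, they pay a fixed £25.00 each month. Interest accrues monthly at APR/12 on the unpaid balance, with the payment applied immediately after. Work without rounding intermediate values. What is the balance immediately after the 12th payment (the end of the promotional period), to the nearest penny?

£492.00

Promo months 1–12 at r₀ = 0%/12 = 0; months 13+ at r₁ = 20%/12 = 0.0166667.
After month 12 (no interest yet): B = £792.00 − 12·£25.00 = £492.00.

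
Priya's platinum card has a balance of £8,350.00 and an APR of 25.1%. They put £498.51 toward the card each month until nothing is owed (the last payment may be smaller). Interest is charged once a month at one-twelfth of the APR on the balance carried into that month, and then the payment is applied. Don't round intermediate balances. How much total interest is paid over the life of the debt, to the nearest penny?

£2,037.68

Monthly rate r = 25.1%/12 = 2.09167% = 0.0209167.
Payoff takes n = ⌈−ln(1 − rB₀/P)/ln(1+r)⌉ = ⌈20.836⌉ = 21 payments; the last is £417.48.
Total paid = 20·£498.51 + £417.48 = £10,387.68.
Total interest = total paid − principal = £10,387.68 − £8,350.00 = £2,037.68.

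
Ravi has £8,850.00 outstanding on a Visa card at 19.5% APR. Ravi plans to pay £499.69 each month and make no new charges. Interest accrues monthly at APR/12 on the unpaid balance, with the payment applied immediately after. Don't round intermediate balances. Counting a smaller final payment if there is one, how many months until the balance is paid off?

Monthly rate r = 19.5%/12 = 1.625% = 0.01625.
Recurrence: B ← B·(1+r) − £499.69.
Month 1: interest £143.81; balance after payment £8,494.12.
Month 2: interest £138.03; balance after payment £8,132.46.
Closed form: n = −ln(1 − rB₀/P)/ln(1+r) = −ln(0.7122)/ln(1.01625) ≈ 21.055, so the balance reaches zero during payment 22.

22 months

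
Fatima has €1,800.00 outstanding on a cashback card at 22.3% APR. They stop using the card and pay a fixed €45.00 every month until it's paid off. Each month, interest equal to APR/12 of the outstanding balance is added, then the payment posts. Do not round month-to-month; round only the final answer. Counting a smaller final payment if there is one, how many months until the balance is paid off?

Monthly rate r = 22.3%/12 = 1.85833% = 0.0185833.
Recurrence: B ← B·(1+r) − €45.00.
Month 1: interest €33.45; balance after payment €1,788.45.
Month 2: interest €33.24; balance after payment €1,776.69.
Closed form: n = −ln(1 − rB₀/P)/ln(1+r) = −ln(0.25667)/ln(1.01858) ≈ 73.861, so the balance reaches zero during payment 74.

74 months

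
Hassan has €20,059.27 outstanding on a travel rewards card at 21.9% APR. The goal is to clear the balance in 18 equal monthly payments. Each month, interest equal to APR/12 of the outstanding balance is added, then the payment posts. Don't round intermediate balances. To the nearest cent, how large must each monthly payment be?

Monthly rate r = 21.9%/12 = 1.825% = 0.01825.
Level-payment amortization: P = B₀·r / (1 − (1+r)^(−n)) = 20059.27·0.01825 / (1 − 1.01825^(−18)).
Denominator 1 − (1+r)^(−18) = 0.277861562.
P = 366.082 / 0.277861562 ≈ 1317.50.

€1,317.50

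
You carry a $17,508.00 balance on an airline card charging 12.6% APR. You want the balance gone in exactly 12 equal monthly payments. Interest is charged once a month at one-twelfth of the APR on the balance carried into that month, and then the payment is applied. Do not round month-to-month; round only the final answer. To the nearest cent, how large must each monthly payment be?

$1,560.48

Monthly rate r = 12.6%/12 = 1.05% = 0.0105.
Level-payment amortization: P = B₀·r / (1 − (1+r)^(−n)) = 17508.00·0.0105 / (1 − 1.0105^(−12)).
Denominator 1 − (1+r)^(−12) = 0.117805825.
P = 183.834 / 0.117805825 ≈ 1560.48.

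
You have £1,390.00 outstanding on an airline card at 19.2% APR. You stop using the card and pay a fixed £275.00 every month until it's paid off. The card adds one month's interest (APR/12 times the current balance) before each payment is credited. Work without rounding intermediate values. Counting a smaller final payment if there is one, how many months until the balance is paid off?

6 months

Monthly rate r = 19.2%/12 = 1.6% = 0.016.
Recurrence: B ← B·(1+r) − £275.00.
Month 1: interest £22.24; balance after payment £1,137.24.
Month 2: interest £18.20; balance after payment £880.44.
Month 3: interest £14.09; balance after payment £619.52.
Month 4: interest £9.91; balance after payment £354.44.
Month 5: interest £5.67; balance after payment £85.11.
Month 6: interest £1.36; balance after payment £0.00.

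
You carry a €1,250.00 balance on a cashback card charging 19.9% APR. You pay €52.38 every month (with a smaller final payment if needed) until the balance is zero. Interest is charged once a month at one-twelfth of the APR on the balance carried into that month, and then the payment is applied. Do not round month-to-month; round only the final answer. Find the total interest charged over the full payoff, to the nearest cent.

€354.43

Monthly rate r = 19.9%/12 = 1.65833% = 0.0165833.
Payoff takes n = ⌈−ln(1 − rB₀/P)/ln(1+r)⌉ = ⌈30.629⌉ = 31 payments; the last is €33.03.
Total paid = 30·€52.38 + €33.03 = €1,604.43.
Total interest = total paid − principal = €1,604.43 − €1,250.00 = €354.43.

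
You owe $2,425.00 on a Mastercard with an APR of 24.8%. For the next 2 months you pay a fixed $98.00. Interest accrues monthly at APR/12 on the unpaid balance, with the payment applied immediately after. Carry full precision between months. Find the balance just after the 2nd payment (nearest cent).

$2,328.24

Monthly rate r = 24.8%/12 = 2.06667% = 0.0206667.
Each month: B ← B·(1+r) − $98.00.
Month 1: interest $50.12; balance after payment $2,377.12.
Month 2: interest $49.13; balance after payment $2,328.24.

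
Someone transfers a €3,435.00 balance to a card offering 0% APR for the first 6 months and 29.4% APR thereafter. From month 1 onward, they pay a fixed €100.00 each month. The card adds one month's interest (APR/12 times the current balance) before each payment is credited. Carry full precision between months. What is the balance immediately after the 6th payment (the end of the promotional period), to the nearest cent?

€2,835.00

Promo months 1–6 at r₀ = 0%/12 = 0; months 7+ at r₁ = 29.4%/12 = 0.0245.
After month 6 (no interest yet): B = €3,435.00 − 6·€100.00 = €2,835.00.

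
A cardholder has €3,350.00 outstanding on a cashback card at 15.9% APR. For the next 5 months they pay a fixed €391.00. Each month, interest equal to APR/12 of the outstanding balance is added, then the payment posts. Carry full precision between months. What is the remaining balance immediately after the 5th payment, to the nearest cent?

Monthly rate r = 15.9%/12 = 1.325% = 0.01325.
Each month: B ← B·(1+r) − €391.00.
Month 1: interest €44.39; balance after payment €3,003.39.
Month 2: interest €39.79; balance after payment €2,652.18.
Month 3: interest €35.14; balance after payment €2,296.32.
Month 4: interest €30.43; balance after payment €1,935.75.
Month 5: interest €25.65; balance after payment €1,570.40.

€1,570.40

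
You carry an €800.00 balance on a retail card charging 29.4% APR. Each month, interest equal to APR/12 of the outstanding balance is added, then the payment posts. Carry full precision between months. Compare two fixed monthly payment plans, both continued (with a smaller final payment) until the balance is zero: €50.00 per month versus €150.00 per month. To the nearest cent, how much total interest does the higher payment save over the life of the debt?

Monthly rate r = 29.4%/12 = 2.45% = 0.0245.
At €50.00/mo: n = ⌈−ln(1 − rB₀/P)/ln(1+r)⌉ = 21 payments (last €28.01); total interest = total paid − €800.00 = €228.01.
At €150.00/mo: 6 payments (last €118.08); total interest €68.08.
Interest saved = €228.01 − €68.08 = €159.93.

€159.93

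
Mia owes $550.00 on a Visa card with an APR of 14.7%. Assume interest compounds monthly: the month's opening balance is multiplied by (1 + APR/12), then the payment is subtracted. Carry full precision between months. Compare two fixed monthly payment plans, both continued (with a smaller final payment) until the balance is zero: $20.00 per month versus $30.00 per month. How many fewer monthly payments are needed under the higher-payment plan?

13 fewer payments

Monthly rate r = 14.7%/12 = 1.225% = 0.01225.
At $20.00/mo: n = ⌈−ln(1 − rB₀/P)/ln(1+r)⌉ = 34 payments (last $14.80); total interest = total paid − $550.00 = $124.80.
At $30.00/mo: 21 payments (last $26.73); total interest $76.73.
Payments saved = 34 − 21 = 13.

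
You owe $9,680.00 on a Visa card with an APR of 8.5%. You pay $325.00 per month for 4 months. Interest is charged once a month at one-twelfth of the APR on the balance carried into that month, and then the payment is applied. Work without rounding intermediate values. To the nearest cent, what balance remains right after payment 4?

Monthly rate r = 8.5%/12 = 0.708333% = 0.00708333.
Each month: B ← B·(1+r) − $325.00.
Month 1: interest $68.57; balance after payment $9,423.57.
Month 2: interest $66.75; balance after payment $9,165.32.
Month 3: interest $64.92; balance after payment $8,905.24.
Month 4: interest $63.08; balance after payment $8,643.32.

$8,643.32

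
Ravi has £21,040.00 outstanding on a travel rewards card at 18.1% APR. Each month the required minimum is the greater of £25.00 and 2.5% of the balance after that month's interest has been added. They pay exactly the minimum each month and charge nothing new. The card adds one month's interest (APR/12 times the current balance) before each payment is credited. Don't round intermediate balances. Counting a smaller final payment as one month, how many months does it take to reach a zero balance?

Monthly rate r = 18.1%/12 = 1.50833% = 0.0150833.
While 2.5% of the post-interest balance exceeds £25.00, each month B ← (B·(1+r))·(1 − 0.025), i.e. B shrinks by the factor (1+r)·0.975 = 0.98971.
This holds for months 1–296. Entering month 297 the balance is £983.82; 2.5% of the post-interest balance is now below £25.00, so the flat £25.00 minimum applies from here.
From month 297 a fixed £25.00 at rate r clears £983.82 in 61 more payments. Total: 296 + 61 = 357 months.

357 months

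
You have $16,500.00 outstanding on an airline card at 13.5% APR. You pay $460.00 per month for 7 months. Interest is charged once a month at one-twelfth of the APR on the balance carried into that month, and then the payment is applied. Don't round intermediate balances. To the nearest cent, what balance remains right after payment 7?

Monthly rate r = 13.5%/12 = 1.125% = 0.01125.
Each month: B ← B·(1+r) − $460.00.
Month 1: interest $185.62; balance after payment $16,225.62.
Month 2: interest $182.54; balance after payment $15,948.16.
Month 3: interest $179.42; balance after payment $15,667.58.
Month 4: interest $176.26; balance after payment $15,383.84.
Month 5: interest $173.07; balance after payment $15,096.91.
Month 6: interest $169.84; balance after payment $14,806.75.
Month 7: interest $166.58; balance after payment $14,513.32.

$14,513.32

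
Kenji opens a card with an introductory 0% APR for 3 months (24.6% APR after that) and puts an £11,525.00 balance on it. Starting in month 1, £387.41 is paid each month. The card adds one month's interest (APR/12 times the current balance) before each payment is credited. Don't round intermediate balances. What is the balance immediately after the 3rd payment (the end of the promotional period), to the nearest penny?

£10,362.77

Promo months 1–3 at r₀ = 0%/12 = 0; months 4+ at r₁ = 24.6%/12 = 0.0205.
After month 3 (no interest yet): B = £11,525.00 − 3·£387.41 = £10,362.77.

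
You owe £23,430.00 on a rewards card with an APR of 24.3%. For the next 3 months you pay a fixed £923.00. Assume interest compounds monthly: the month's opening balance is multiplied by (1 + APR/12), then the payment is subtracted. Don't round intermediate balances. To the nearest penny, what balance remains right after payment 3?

£22,056.94

Monthly rate r = 24.3%/12 = 2.025% = 0.02025.
Each month: B ← B·(1+r) − £923.00.
Month 1: interest £474.46; balance after payment £22,981.46.
Month 2: interest £465.37; balance after payment £22,523.83.
Month 3: interest £456.11; balance after payment £22,056.94.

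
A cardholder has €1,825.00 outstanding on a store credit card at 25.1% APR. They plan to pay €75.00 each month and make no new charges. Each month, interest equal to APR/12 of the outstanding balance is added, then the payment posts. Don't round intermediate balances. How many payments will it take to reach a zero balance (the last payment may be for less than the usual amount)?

Monthly rate r = 25.1%/12 = 2.09167% = 0.0209167.
Recurrence: B ← B·(1+r) − €75.00.
Month 1: interest €38.17; balance after payment €1,788.17.
Month 2: interest €37.40; balance after payment €1,750.58.
Closed form: n = −ln(1 − rB₀/P)/ln(1+r) = −ln(0.49103)/ln(1.02092) ≈ 34.359, so the balance reaches zero during payment 35.

35 payments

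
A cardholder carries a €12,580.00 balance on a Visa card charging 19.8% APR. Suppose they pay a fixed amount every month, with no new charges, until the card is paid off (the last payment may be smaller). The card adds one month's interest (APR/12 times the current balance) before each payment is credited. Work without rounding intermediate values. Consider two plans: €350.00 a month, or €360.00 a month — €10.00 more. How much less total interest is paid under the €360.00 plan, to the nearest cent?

Monthly rate r = 19.8%/12 = 1.65% = 0.0165.
At €350.00/mo: n = ⌈−ln(1 − rB₀/P)/ln(1+r)⌉ = 55 payments (last €328.52); total interest = total paid − €12,580.00 = €6,648.52.
At €360.00/mo: 53 payments (last €185.52); total interest €6,325.52.
Interest saved = €6,648.52 − €6,325.52 = €323.00.

€323.00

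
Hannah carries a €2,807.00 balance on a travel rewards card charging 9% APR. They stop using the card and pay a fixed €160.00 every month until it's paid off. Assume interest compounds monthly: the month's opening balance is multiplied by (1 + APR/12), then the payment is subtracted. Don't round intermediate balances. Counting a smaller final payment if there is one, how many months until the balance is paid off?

Monthly rate r = 9%/12 = 0.75% = 0.0075.
Recurrence: B ← B·(1+r) − €160.00.
Month 1: interest €21.05; balance after payment €2,668.05.
Month 2: interest €20.01; balance after payment €2,528.06.
Closed form: n = −ln(1 − rB₀/P)/ln(1+r) = −ln(0.86842)/ln(1.0075) ≈ 18.881, so the balance reaches zero during payment 19.

19 payments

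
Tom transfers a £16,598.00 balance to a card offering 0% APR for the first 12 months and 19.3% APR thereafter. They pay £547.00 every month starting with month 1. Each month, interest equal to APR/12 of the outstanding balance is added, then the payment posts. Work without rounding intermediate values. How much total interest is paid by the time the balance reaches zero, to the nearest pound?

£1,952

Promo months 1–12 at r₀ = 0%/12 = 0; months 13+ at r₁ = 19.3%/12 = 0.0160833.
After month 12 (no interest yet): B = £16,598.00 − 12·£547.00 = £10,034.00.
Then at r₁ with £547.00/mo: n₂ = −ln(1 − r₁·B/P)/ln(1+r₁) ≈ 21.91 → 22 more payments.
Total paid = 33·£547.00 + £498.63 = £18,549.63; interest = £18,549.63 − £16,598.00 = £1,951.63.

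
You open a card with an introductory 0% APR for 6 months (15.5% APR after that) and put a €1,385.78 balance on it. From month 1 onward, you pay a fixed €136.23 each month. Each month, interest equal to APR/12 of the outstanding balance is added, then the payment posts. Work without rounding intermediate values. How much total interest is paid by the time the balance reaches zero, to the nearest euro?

€20

Promo months 1–6 at r₀ = 0%/12 = 0; months 7+ at r₁ = 15.5%/12 = 0.0129167.
After month 6 (no interest yet): B = €1,385.78 − 6·€136.23 = €568.40.
Then at r₁ with €136.23/mo: n₂ = −ln(1 − r₁·B/P)/ln(1+r₁) ≈ 4.32 → 5 more payments.
Total paid = 10·€136.23 + €43.32 = €1,405.62; interest = €1,405.62 − €1,385.78 = €19.84.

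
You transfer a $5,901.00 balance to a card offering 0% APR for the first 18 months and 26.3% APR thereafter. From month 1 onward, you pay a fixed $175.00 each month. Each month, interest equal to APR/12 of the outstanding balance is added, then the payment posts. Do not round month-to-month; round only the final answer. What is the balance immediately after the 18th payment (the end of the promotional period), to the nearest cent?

Promo months 1–18 at r₀ = 0%/12 = 0; months 19+ at r₁ = 26.3%/12 = 0.0219167.
After month 18 (no interest yet): B = $5,901.00 − 18·$175.00 = $2,751.00.

$2,751.00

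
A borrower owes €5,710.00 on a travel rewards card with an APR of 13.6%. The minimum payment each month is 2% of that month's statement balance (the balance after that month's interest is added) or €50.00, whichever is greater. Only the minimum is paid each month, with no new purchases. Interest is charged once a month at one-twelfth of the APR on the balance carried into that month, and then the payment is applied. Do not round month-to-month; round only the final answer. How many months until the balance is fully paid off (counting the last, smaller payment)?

Monthly rate r = 13.6%/12 = 1.13333% = 0.0113333.
While 2% of the post-interest balance exceeds €50.00, each month B ← (B·(1+r))·(1 − 0.02), i.e. B shrinks by the factor (1+r)·0.98 = 0.99111.
This holds for months 1–94. Entering month 95 the balance is €2,465.78; 2% of the post-interest balance is now below €50.00, so the flat €50.00 minimum applies from here.
From month 95 a fixed €50.00 at rate r clears €2,465.78 in 73 more payments. Total: 94 + 73 = 167 months.

167 months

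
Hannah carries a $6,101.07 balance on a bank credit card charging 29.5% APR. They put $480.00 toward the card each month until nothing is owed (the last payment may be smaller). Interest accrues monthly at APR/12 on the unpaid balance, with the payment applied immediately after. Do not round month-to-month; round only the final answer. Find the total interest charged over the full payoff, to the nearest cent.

$1,305.05

Monthly rate r = 29.5%/12 = 2.45833% = 0.0245833.
Payoff takes n = ⌈−ln(1 − rB₀/P)/ln(1+r)⌉ = ⌈15.426⌉ = 16 payments; the last is $206.12.
Total paid = 15·$480.00 + $206.12 = $7,406.12.
Total interest = total paid − principal = $7,406.12 − $6,101.07 = $1,305.05.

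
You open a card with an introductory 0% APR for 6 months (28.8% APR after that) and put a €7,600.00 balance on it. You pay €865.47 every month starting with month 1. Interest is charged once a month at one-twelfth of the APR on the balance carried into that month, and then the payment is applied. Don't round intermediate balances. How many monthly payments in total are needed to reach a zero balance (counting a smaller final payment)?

Promo months 1–6 at r₀ = 0%/12 = 0; months 7+ at r₁ = 28.8%/12 = 0.024.
After month 6 (no interest yet): B = €7,600.00 − 6·€865.47 = €2,407.18.
Then at r₁ with €865.47/mo: n₂ = −ln(1 − r₁·B/P)/ln(1+r₁) ≈ 2.91 → 3 more payments.

9 payments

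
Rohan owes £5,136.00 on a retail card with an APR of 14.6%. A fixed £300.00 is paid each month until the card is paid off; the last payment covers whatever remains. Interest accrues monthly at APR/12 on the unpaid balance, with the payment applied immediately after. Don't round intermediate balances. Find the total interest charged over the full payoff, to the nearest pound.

£658

Monthly rate r = 14.6%/12 = 1.21667% = 0.0121667.
Payoff takes n = ⌈−ln(1 − rB₀/P)/ln(1+r)⌉ = ⌈19.314⌉ = 20 payments; the last is £94.48.
Total paid = 19·£300.00 + £94.48 = £5,794.48.
Total interest = total paid − principal = £5,794.48 − £5,136.00 = £658.48.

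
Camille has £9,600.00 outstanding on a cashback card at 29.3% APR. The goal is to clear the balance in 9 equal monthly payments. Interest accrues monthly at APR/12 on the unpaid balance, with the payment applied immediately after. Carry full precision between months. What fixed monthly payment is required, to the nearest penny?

Monthly rate r = 29.3%/12 = 2.44167% = 0.0244167.
Level-payment amortization: P = B₀·r / (1 − (1+r)^(−n)) = 9600.00·0.0244167 / (1 − 1.02442^(−9)).
Denominator 1 − (1+r)^(−9) = 0.195158652.
P = 234.4 / 0.195158652 ≈ 1201.07.

£1,201.07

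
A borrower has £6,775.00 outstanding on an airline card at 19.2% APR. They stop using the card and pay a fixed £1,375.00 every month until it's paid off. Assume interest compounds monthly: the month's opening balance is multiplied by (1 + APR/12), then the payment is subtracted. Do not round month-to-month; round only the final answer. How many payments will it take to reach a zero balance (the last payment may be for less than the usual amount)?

Monthly rate r = 19.2%/12 = 1.6% = 0.016.
Recurrence: B ← B·(1+r) − £1,375.00.
Month 1: interest £108.40; balance after payment £5,508.40.
Month 2: interest £88.13; balance after payment £4,221.53.
Month 3: interest £67.54; balance after payment £2,914.08.
Month 4: interest £46.63; balance after payment £1,585.70.
Month 5: interest £25.37; balance after payment £236.08.
Month 6: interest £3.78; balance after payment £0.00.

6 payments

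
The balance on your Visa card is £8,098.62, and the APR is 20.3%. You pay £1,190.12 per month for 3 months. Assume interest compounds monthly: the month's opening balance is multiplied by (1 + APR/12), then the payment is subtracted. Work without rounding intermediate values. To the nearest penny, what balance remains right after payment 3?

£4,885.52

Monthly rate r = 20.3%/12 = 1.69167% = 0.0169167.
Each month: B ← B·(1+r) − £1,190.12.
Month 1: interest £137.00; balance after payment £7,045.50.
Month 2: interest £119.19; balance after payment £5,974.57.
Month 3: interest £101.07; balance after payment £4,885.52.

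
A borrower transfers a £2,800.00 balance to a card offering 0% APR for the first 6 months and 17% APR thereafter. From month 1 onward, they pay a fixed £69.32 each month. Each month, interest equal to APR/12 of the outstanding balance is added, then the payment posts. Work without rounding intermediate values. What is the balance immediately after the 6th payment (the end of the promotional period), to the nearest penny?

£2,384.08

Promo months 1–6 at r₀ = 0%/12 = 0; months 7+ at r₁ = 17%/12 = 0.0141667.
After month 6 (no interest yet): B = £2,800.00 − 6·£69.32 = £2,384.08.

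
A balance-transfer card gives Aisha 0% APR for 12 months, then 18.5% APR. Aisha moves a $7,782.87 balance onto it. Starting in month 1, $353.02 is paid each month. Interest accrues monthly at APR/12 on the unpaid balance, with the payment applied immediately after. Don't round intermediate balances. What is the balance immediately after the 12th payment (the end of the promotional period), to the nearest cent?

$3,546.63

Promo months 1–12 at r₀ = 0%/12 = 0; months 13+ at r₁ = 18.5%/12 = 0.0154167.
After month 12 (no interest yet): B = $7,782.87 − 12·$353.02 = $3,546.63.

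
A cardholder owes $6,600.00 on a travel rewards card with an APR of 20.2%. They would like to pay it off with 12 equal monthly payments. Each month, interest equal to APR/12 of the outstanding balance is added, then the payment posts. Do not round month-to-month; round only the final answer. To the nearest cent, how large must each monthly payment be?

$612.02

Monthly rate r = 20.2%/12 = 1.68333% = 0.0168333.
Level-payment amortization: P = B₀·r / (1 − (1+r)^(−n)) = 6600.00·0.0168333 / (1 − 1.01683^(−12)).
Denominator 1 − (1+r)^(−12) = 0.181530115.
P = 111.1 / 0.181530115 ≈ 612.02.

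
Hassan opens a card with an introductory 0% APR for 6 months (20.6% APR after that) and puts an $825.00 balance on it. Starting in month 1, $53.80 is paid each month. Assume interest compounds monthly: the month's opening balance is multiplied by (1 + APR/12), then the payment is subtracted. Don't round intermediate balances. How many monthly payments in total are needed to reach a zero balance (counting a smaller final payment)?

17 months

Promo months 1–6 at r₀ = 0%/12 = 0; months 7+ at r₁ = 20.6%/12 = 0.0171667.
After month 6 (no interest yet): B = $825.00 − 6·$53.80 = $502.20.
Then at r₁ with $53.80/mo: n₂ = −ln(1 − r₁·B/P)/ln(1+r₁) ≈ 10.26 → 11 more payments.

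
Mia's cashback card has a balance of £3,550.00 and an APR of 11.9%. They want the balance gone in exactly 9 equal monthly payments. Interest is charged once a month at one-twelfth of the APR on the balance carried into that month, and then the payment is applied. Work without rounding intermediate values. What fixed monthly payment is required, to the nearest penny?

Monthly rate r = 11.9%/12 = 0.991667% = 0.00991667.
Level-payment amortization: P = B₀·r / (1 − (1+r)^(−n)) = 3550.00·0.00991667 / (1 − 1.00992^(−9)).
Denominator 1 − (1+r)^(−9) = 0.0849809304.
P = 35.2042 / 0.0849809304 ≈ 414.26.

£414.26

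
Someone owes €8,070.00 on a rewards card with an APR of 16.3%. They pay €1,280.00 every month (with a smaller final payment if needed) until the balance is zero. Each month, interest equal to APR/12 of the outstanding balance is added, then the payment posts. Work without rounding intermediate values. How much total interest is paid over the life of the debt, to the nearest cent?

€425.81

Monthly rate r = 16.3%/12 = 1.35833% = 0.0135833.
Payoff takes n = ⌈−ln(1 − rB₀/P)/ln(1+r)⌉ = ⌈6.636⌉ = 7 payments; the last is €815.81.
Total paid = 6·€1,280.00 + €815.81 = €8,495.81.
Total interest = total paid − principal = €8,495.81 − €8,070.00 = €425.81.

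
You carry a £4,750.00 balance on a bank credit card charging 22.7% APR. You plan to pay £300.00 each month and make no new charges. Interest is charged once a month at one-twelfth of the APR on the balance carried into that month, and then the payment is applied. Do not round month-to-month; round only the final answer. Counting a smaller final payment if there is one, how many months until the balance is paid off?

Monthly rate r = 22.7%/12 = 1.89167% = 0.0189167.
Recurrence: B ← B·(1+r) − £300.00.
Month 1: interest £89.85; balance after payment £4,539.85.
Month 2: interest £85.88; balance after payment £4,325.73.
Closed form: n = −ln(1 − rB₀/P)/ln(1+r) = −ln(0.70049)/ln(1.01892) ≈ 18.996, so the balance reaches zero during payment 19.

19 months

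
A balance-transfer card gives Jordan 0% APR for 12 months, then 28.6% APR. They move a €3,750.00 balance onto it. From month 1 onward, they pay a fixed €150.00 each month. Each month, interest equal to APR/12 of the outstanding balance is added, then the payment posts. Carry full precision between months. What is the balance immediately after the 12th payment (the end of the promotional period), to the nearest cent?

€1,950.00

Promo months 1–12 at r₀ = 0%/12 = 0; months 13+ at r₁ = 28.6%/12 = 0.0238333.
After month 12 (no interest yet): B = €3,750.00 − 12·€150.00 = €1,950.00.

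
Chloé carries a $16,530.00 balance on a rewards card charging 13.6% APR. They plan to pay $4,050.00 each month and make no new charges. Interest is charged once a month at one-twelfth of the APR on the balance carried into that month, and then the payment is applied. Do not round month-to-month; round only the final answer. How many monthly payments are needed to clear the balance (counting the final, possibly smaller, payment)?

Monthly rate r = 13.6%/12 = 1.13333% = 0.0113333.
Recurrence: B ← B·(1+r) − $4,050.00.
Month 1: interest $187.34; balance after payment $12,667.34.
Month 2: interest $143.56; balance after payment $8,760.90.
Month 3: interest $99.29; balance after payment $4,810.19.
Month 4: interest $54.52; balance after payment $814.71.
Month 5: interest $9.23; balance after payment $0.00.

5 months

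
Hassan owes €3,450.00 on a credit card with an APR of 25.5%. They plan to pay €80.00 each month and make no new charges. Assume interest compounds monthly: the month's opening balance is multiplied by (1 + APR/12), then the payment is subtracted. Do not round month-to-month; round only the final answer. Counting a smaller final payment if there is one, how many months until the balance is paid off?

119 payments

Monthly rate r = 25.5%/12 = 2.125% = 0.02125.
Recurrence: B ← B·(1+r) − €80.00.
Month 1: interest €73.31; balance after payment €3,443.31.
Month 2: interest €73.17; balance after payment €3,436.48.
Closed form: n = −ln(1 − rB₀/P)/ln(1+r) = −ln(0.083594)/ln(1.02125) ≈ 118.026, so the balance reaches zero during payment 119.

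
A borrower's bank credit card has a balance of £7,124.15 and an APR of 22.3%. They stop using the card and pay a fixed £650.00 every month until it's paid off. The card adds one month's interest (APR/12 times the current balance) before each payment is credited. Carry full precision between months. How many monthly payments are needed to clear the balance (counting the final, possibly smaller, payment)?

13 payments

Monthly rate r = 22.3%/12 = 1.85833% = 0.0185833.
Recurrence: B ← B·(1+r) − £650.00.
Month 1: interest £132.39; balance after payment £6,606.54.
Month 2: interest £122.77; balance after payment £6,079.31.
Closed form: n = −ln(1 − rB₀/P)/ln(1+r) = −ln(0.79632)/ln(1.01858) ≈ 12.369, so the balance reaches zero during payment 13.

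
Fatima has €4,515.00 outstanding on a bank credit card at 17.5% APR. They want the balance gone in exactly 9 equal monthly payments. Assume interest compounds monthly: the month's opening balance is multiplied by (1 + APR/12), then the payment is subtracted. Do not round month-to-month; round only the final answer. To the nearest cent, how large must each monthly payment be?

€538.95

Monthly rate r = 17.5%/12 = 1.45833% = 0.0145833.
Level-payment amortization: P = B₀·r / (1 − (1+r)^(−n)) = 4515.00·0.0145833 / (1 − 1.01458^(−9)).
Denominator 1 − (1+r)^(−9) = 0.122169865.
P = 65.8438 / 0.122169865 ≈ 538.95.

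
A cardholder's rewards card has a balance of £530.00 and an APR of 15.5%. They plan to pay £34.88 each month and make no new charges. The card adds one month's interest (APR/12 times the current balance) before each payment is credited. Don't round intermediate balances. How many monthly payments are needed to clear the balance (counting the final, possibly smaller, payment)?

Monthly rate r = 15.5%/12 = 1.29167% = 0.0129167.
Recurrence: B ← B·(1+r) − £34.88.
Month 1: interest £6.85; balance after payment £501.97.
Month 2: interest £6.48; balance after payment £473.57.
Closed form: n = −ln(1 − rB₀/P)/ln(1+r) = −ln(0.80373)/ln(1.01292) ≈ 17.024, so the balance reaches zero during payment 18.

18 payments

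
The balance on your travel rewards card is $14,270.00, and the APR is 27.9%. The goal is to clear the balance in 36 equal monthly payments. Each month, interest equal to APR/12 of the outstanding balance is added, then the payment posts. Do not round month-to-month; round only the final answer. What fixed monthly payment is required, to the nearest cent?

$589.49

Monthly rate r = 27.9%/12 = 2.325% = 0.02325.
Level-payment amortization: P = B₀·r / (1 − (1+r)^(−n)) = 14270.00·0.02325 / (1 − 1.02325^(−36)).
Denominator 1 − (1+r)^(−36) = 0.562823428.
P = 331.777 / 0.562823428 ≈ 589.49.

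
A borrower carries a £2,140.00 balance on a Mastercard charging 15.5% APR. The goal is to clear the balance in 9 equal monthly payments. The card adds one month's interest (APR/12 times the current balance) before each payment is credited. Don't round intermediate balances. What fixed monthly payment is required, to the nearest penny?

Monthly rate r = 15.5%/12 = 1.29167% = 0.0129167.
Level-payment amortization: P = B₀·r / (1 − (1+r)^(−n)) = 2140.00·0.0129167 / (1 − 1.01292^(−9)).
Denominator 1 − (1+r)^(−9) = 0.109084436.
P = 27.6417 / 0.109084436 ≈ 253.40.

£253.40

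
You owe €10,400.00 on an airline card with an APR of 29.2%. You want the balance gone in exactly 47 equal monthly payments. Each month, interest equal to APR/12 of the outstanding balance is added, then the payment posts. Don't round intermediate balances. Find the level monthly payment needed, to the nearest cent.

€373.83

Monthly rate r = 29.2%/12 = 2.43333% = 0.0243333.
Level-payment amortization: P = B₀·r / (1 − (1+r)^(−n)) = 10400.00·0.0243333 / (1 − 1.02433^(−47)).
Denominator 1 − (1+r)^(−47) = 0.676958261.
P = 253.067 / 0.676958261 ≈ 373.83.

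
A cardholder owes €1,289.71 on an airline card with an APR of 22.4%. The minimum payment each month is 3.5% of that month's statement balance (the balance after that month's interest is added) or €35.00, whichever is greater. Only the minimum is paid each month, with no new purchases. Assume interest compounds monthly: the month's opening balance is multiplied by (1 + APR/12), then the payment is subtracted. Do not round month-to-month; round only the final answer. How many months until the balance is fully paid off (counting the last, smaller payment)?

57 months

Monthly rate r = 22.4%/12 = 1.86667% = 0.0186667.
While 3.5% of the post-interest balance exceeds €35.00, each month B ← (B·(1+r))·(1 − 0.035), i.e. B shrinks by the factor (1+r)·0.965 = 0.98301.
This holds for months 1–16. Entering month 17 the balance is €980.49; 3.5% of the post-interest balance is now below €35.00, so the flat €35.00 minimum applies from here.
From month 17 a fixed €35.00 at rate r clears €980.49 in 41 more payments. Total: 16 + 41 = 57 months.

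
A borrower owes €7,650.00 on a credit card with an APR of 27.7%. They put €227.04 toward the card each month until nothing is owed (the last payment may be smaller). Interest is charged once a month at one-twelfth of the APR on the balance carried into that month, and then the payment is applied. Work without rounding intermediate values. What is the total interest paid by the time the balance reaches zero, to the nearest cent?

Monthly rate r = 27.7%/12 = 2.30833% = 0.0230833.
Payoff takes n = ⌈−ln(1 − rB₀/P)/ln(1+r)⌉ = ⌈65.908⌉ = 66 payments; the last is €206.48.
Total paid = 65·€227.04 + €206.48 = €14,964.08.
Total interest = total paid − principal = €14,964.08 − €7,650.00 = €7,314.08.

€7,314.08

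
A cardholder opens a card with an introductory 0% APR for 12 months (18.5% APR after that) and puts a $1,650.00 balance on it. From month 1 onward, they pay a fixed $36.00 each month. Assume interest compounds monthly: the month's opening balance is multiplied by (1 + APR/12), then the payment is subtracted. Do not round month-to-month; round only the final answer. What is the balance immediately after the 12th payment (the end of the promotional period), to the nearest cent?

$1,218.00

Promo months 1–12 at r₀ = 0%/12 = 0; months 13+ at r₁ = 18.5%/12 = 0.0154167.
After month 12 (no interest yet): B = $1,650.00 − 12·$36.00 = $1,218.00.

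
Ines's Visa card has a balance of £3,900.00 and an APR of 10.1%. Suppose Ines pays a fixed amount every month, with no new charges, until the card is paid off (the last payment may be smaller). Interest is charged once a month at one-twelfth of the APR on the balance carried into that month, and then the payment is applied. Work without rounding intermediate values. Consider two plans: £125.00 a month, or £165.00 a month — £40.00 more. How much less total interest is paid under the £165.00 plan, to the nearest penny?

Monthly rate r = 10.1%/12 = 0.841667% = 0.00841667.
At £125.00/mo: n = ⌈−ln(1 − rB₀/P)/ln(1+r)⌉ = 37 payments (last £43.26); total interest = total paid − £3,900.00 = £643.26.
At £165.00/mo: 27 payments (last £76.97); total interest £466.97.
Interest saved = £643.26 − £466.97 = £176.29.

£176.29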